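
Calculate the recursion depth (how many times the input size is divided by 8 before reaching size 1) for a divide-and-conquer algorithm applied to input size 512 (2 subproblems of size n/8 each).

For divide and conquer with division factor 8:

Problem sizes at each level:
Level 0: 512
Level 1: 64
Level 2: 8
Level 3: 1

The root is level 0 and the size-1 base case is level 3 (the tree spans levels 0 through 3, i.e. 4 levels counting the root), so the depth is the number of divisions: log_8(512) = 3

The recursion tree depth is log_8(512) = 3. At each level, the problem size is divided by 8, so it takes 3 divisions to reduce to a base case of size 1. The algorithm makes 2 recursive calls at each level.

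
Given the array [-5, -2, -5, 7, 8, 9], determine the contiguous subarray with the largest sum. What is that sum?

Using Kadane's algorithm on [-5, -2, -5, 7, 8, 9]:

Scanning through the array:
Position 1 (value -2): max_ending_here = -2, max_so_far = -2
Position 2 (value -5): max_ending_here = -5, max_so_far = -2
Position 3 (value 7): max_ending_here = 7, max_so_far = 7
Position 4 (value 8): max_ending_here = 15, max_so_far = 15
Position 5 (value 9): max_ending_here = 24, max_so_far = 24

Maximum subarray: [7, 8, 9]
Maximum sum: 24

The maximum subarray is [7, 8, 9] with sum 24. This subarray runs from index 3 to index 5.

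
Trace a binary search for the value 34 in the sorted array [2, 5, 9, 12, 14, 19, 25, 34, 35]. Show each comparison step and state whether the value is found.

Binary search for 34 in [2, 5, 9, 12, 14, 19, 25, 34, 35]:

lo=0, hi=8, mid=4, arr[mid]=14 -> 14 < 34, search right half
lo=5, hi=8, mid=6, arr[mid]=25 -> 25 < 34, search right half
lo=7, hi=8, mid=7, arr[mid]=34 -> Found target at index 7!

Binary search finds 34 at index 7 after 3 comparisons. The search repeatedly halves the search space by comparing with the middle element.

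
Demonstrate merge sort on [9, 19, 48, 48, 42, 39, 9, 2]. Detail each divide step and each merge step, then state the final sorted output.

Merge sort trace:

Split: [9, 19, 48, 48, 42, 39, 9, 2] -> [9, 19, 48, 48] and [42, 39, 9, 2]
  Split: [9, 19, 48, 48] -> [9, 19] and [48, 48]
    Split: [9, 19] -> [9] and [19]
    Merge: [9] + [19] -> [9, 19]
    Split: [48, 48] -> [48] and [48]
    Merge: [48] + [48] -> [48, 48]
  Merge: [9, 19] + [48, 48] -> [9, 19, 48, 48]
  Split: [42, 39, 9, 2] -> [42, 39] and [9, 2]
    Split: [42, 39] -> [42] and [39]
    Merge: [42] + [39] -> [39, 42]
    Split: [9, 2] -> [9] and [2]
    Merge: [9] + [2] -> [2, 9]
  Merge: [39, 42] + [2, 9] -> [2, 9, 39, 42]
Merge: [9, 19, 48, 48] + [2, 9, 39, 42] -> [2, 9, 9, 19, 39, 42, 48, 48]

Final sorted array: [2, 9, 9, 19, 39, 42, 48, 48]

The merge sort proceeds by recursively splitting the array and merging sorted halves.
After all merges, the sorted array is [2, 9, 9, 19, 39, 42, 48, 48].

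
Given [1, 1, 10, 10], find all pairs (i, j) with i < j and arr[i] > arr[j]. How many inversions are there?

Finding inversions in [1, 1, 10, 10]:


Total inversions: 0

The array has 0 inversions. It is already sorted.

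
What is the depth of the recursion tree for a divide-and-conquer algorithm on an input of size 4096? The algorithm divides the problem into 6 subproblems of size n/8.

For divide and conquer with division factor 8:

Problem sizes at each level:
Level 0: 4096
Level 1: 512
Level 2: 64
Level 3: 8
Level 4: 1

The root is level 0 and the size-1 base case is level 4 (the tree spans levels 0 through 4, i.e. 5 levels counting the root), so the depth is the number of divisions: log_8(4096) = 4

The recursion tree depth is log_8(4096) = 4. At each level, the problem size is divided by 8, so it takes 4 divisions to reduce to a base case of size 1. The algorithm makes 6 recursive calls at each level.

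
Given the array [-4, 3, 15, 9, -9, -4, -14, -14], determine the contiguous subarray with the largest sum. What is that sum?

Using Kadane's algorithm on [-4, 3, 15, 9, -9, -4, -14, -14]:

Scanning through the array:
Position 1 (value 3): max_ending_here = 3, max_so_far = 3
Position 2 (value 15): max_ending_here = 18, max_so_far = 18
Position 3 (value 9): max_ending_here = 27, max_so_far = 27
Position 4 (value -9): max_ending_here = 18, max_so_far = 27
Position 5 (value -4): max_ending_here = 14, max_so_far = 27
Position 6 (value -14): max_ending_here = 0, max_so_far = 27
Position 7 (value -14): max_ending_here = -14, max_so_far = 27

Maximum subarray: [3, 15, 9]
Maximum sum: 27

The maximum subarray is [3, 15, 9] with sum 27. This subarray runs from index 1 to index 3.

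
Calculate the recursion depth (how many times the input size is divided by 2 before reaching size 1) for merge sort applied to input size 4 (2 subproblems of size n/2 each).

For divide and conquer with division factor 2:

Problem sizes at each level:
Level 0: 4
Level 1: 2
Level 2: 1

The root is level 0 and the size-1 base case is level 2 (the tree spans levels 0 through 2, i.e. 3 levels counting the root), so the depth is the number of divisions: log_2(4) = 2

The recursion tree depth is log_2(4) = 2. At each level, the problem size is divided by 2, so it takes 2 divisions to reduce to a base case of size 1. The algorithm makes 2 recursive calls at each level.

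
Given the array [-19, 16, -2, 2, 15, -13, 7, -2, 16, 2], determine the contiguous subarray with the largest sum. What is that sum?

Using Kadane's algorithm on [-19, 16, -2, 2, 15, -13, 7, -2, 16, 2]:

Scanning through the array:
Position 1 (value 16): max_ending_here = 16, max_so_far = 16
Position 2 (value -2): max_ending_here = 14, max_so_far = 16
Position 3 (value 2): max_ending_here = 16, max_so_far = 16
Position 4 (value 15): max_ending_here = 31, max_so_far = 31
Position 5 (value -13): max_ending_here = 18, max_so_far = 31
Position 6 (value 7): max_ending_here = 25, max_so_far = 31
Position 7 (value -2): max_ending_here = 23, max_so_far = 31
Position 8 (value 16): max_ending_here = 39, max_so_far = 39
Position 9 (value 2): max_ending_here = 41, max_so_far = 41

Maximum subarray: [16, -2, 2, 15, -13, 7, -2, 16, 2]
Maximum sum: 41

The maximum subarray is [16, -2, 2, 15, -13, 7, -2, 16, 2] with sum 41. This subarray runs from index 1 to index 9.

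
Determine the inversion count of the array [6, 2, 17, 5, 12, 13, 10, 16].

Finding inversions in [6, 2, 17, 5, 12, 13, 10, 16]:

(0, 1): arr[0]=6 > arr[1]=2
(0, 3): arr[0]=6 > arr[3]=5
(2, 3): arr[2]=17 > arr[3]=5
(2, 4): arr[2]=17 > arr[4]=12
(2, 5): arr[2]=17 > arr[5]=13
(2, 6): arr[2]=17 > arr[6]=10
(2, 7): arr[2]=17 > arr[7]=16
(4, 6): arr[4]=12 > arr[6]=10
(5, 6): arr[5]=13 > arr[6]=10

Total inversions: 9

The array has 9 inversion(s): (0,1), (0,3), (2,3), (2,4), (2,5), (2,6), (2,7), (4,6), (5,6). Each pair (i,j) satisfies i < j and arr[i] > arr[j].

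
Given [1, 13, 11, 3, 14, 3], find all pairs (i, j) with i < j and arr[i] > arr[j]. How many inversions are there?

Finding inversions in [1, 13, 11, 3, 14, 3]:

(1, 2): arr[1]=13 > arr[2]=11
(1, 3): arr[1]=13 > arr[3]=3
(1, 5): arr[1]=13 > arr[5]=3
(2, 3): arr[2]=11 > arr[3]=3
(2, 5): arr[2]=11 > arr[5]=3
(4, 5): arr[4]=14 > arr[5]=3

Total inversions: 6

The array has 6 inversion(s): (1,2), (1,3), (1,5), (2,3), (2,5), (4,5). Each pair (i,j) satisfies i < j and arr[i] > arr[j].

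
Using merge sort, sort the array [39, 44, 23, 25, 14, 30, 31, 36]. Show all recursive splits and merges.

Merge sort trace:

Split: [39, 44, 23, 25, 14, 30, 31, 36] -> [39, 44, 23, 25] and [14, 30, 31, 36]
  Split: [39, 44, 23, 25] -> [39, 44] and [23, 25]
    Split: [39, 44] -> [39] and [44]
    Merge: [39] + [44] -> [39, 44]
    Split: [23, 25] -> [23] and [25]
    Merge: [23] + [25] -> [23, 25]
  Merge: [39, 44] + [23, 25] -> [23, 25, 39, 44]
  Split: [14, 30, 31, 36] -> [14, 30] and [31, 36]
    Split: [14, 30] -> [14] and [30]
    Merge: [14] + [30] -> [14, 30]
    Split: [31, 36] -> [31] and [36]
    Merge: [31] + [36] -> [31, 36]
  Merge: [14, 30] + [31, 36] -> [14, 30, 31, 36]
Merge: [23, 25, 39, 44] + [14, 30, 31, 36] -> [14, 23, 25, 30, 31, 36, 39, 44]

Final sorted array: [14, 23, 25, 30, 31, 36, 39, 44]

The merge sort proceeds by recursively splitting the array and merging sorted halves.
After all merges, the sorted array is [14, 23, 25, 30, 31, 36, 39, 44].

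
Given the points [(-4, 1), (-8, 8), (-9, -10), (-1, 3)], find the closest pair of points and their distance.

Computing all pairwise distances among 4 points:

d((-4, 1), (-8, 8)) = 8.0623
d((-4, 1), (-9, -10)) = 12.083
d((-4, 1), (-1, 3)) = 3.6056 <-- minimum
d((-8, 8), (-9, -10)) = 18.0278
d((-8, 8), (-1, 3)) = 8.6023
d((-9, -10), (-1, 3)) = 15.2643

Closest pair: (-4, 1) and (-1, 3) with distance 3.6056

The closest pair is (-4, 1) and (-1, 3) with Euclidean distance 3.6056. For 4 points, brute-force pairwise comparison is shown above. For large n, the divide-and-conquer algorithm (sort by x, recurse on halves, check the dividing strip) achieves O(n log n).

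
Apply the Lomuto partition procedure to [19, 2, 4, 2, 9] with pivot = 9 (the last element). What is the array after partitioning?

Lomuto partition with pivot = 9:

Initial array: [19, 2, 4, 2, 9]

arr[0]=19 > 9: no swap
arr[1]=2 <= 9: swap with position 0, array becomes [2, 19, 4, 2, 9]
arr[2]=4 <= 9: swap with position 1, array becomes [2, 4, 19, 2, 9]
arr[3]=2 <= 9: swap with position 2, array becomes [2, 4, 2, 19, 9]

Place pivot at position 3: [2, 4, 2, 9, 19]
Pivot position: 3

After partitioning with pivot 9, the array becomes [2, 4, 2, 9, 19]. The pivot is placed at index 3. All elements to the left of the pivot are <= 9, and all elements to the right are > 9.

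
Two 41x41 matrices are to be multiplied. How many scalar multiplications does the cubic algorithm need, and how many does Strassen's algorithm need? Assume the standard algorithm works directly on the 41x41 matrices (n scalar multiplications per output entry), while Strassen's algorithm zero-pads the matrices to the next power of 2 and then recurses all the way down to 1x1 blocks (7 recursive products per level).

Matrix multiplication for 41x41 matrices:

Strassen's algorithm requires power-of-2 dimensions. Pad 41x41 to 64x64 (next power of 2).

Standard algorithm: 41^3 = 68921 multiplications
Strassen's algorithm: 7^(log2(64)) = 7^6 = 117649 multiplications
Difference: 68921 - 117649 = -48728 (Strassen uses MORE here due to padding overhead — for small or just-over-power-of-2 n, padding can outweigh the per-level savings)

Standard: 68921 multiplications (41^3). Strassen: 117649 multiplications (7^6, after padding to 64x64). Strassen reduces 8 recursive multiplications to 7 at each level.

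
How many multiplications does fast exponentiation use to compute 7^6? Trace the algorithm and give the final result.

Computing 7^6 by squaring (build up from 7^1; each line after the first costs one multiplication):

7^1 = 7
7^2 = (7^1)^2 = 7^2 = 49
7^3 = 7 * 7^2 = 7 * 49 = 343
7^6 = (7^3)^2 = 343^2 = 117649

Result: 117649
Multiplications needed: 3 (3 lines after 7^1)

7^6 = 117649. Using exponentiation by squaring, this requires 3 multiplications. The key idea: if the exponent is even, square the half-power; if odd, multiply by the base once.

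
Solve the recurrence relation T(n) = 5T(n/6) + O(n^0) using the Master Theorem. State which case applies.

Master Theorem for T(n) = 5T(n/6) + O(n^0):

a = 5, b = 6, c = 0
log_b(a) = log_6(5) = 0.8982

Case 1: c = 0 < log_6(5) = 0.8982
T(n) = O(n^(log_6 5))

For T(n) = 5T(n/6) + O(n^0): log_6(5) = 0.8982. This is Case 1 of the Master Theorem (c < log_b(a), work dominated by leaves), giving O(n^(log_6 5)).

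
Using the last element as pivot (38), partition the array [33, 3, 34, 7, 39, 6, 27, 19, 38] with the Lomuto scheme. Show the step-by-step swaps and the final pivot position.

Lomuto partition with pivot = 38:

Initial array: [33, 3, 34, 7, 39, 6, 27, 19, 38]

arr[0]=33 <= 38: swap with position 0, array becomes [33, 3, 34, 7, 39, 6, 27, 19, 38]
arr[1]=3 <= 38: swap with position 1, array becomes [33, 3, 34, 7, 39, 6, 27, 19, 38]
arr[2]=34 <= 38: swap with position 2, array becomes [33, 3, 34, 7, 39, 6, 27, 19, 38]
arr[3]=7 <= 38: swap with position 3, array becomes [33, 3, 34, 7, 39, 6, 27, 19, 38]
arr[4]=39 > 38: no swap
arr[5]=6 <= 38: swap with position 4, array becomes [33, 3, 34, 7, 6, 39, 27, 19, 38]
arr[6]=27 <= 38: swap with position 5, array becomes [33, 3, 34, 7, 6, 27, 39, 19, 38]
arr[7]=19 <= 38: swap with position 6, array becomes [33, 3, 34, 7, 6, 27, 19, 39, 38]

Place pivot at position 7: [33, 3, 34, 7, 6, 27, 19, 38, 39]
Pivot position: 7

After partitioning with pivot 38, the array becomes [33, 3, 34, 7, 6, 27, 19, 38, 39]. The pivot is placed at index 7. All elements to the left of the pivot are <= 38, and all elements to the right are > 38.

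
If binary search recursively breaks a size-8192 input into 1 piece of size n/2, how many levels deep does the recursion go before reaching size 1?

For divide and conquer with division factor 2:

Problem sizes at each level:
Level 0: 8192
Level 1: 4096
Level 2: 2048
Level 3: 1024
Level 4: 512
Level 5: 256
Level 6: 128
Level 7: 64
Level 8: 32
Level 9: 16
Level 10: 8
Level 11: 4
Level 12: 2
Level 13: 1

The root is level 0 and the size-1 base case is level 13 (the tree spans levels 0 through 13, i.e. 14 levels counting the root), so the depth is the number of divisions: log_2(8192) = 13

The recursion tree depth is log_2(8192) = 13. At each level, the problem size is divided by 2, so it takes 13 divisions to reduce to a base case of size 1. The algorithm makes 1 recursive call at each level.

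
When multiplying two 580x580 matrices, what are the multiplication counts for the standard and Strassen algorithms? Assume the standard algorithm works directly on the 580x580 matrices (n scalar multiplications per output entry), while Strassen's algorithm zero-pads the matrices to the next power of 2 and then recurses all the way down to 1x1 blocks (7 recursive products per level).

Matrix multiplication for 580x580 matrices:

Strassen's algorithm requires power-of-2 dimensions. Pad 580x580 to 1024x1024 (next power of 2).

Standard algorithm: 580^3 = 195112000 multiplications
Strassen's algorithm: 7^(log2(1024)) = 7^10 = 282475249 multiplications
Difference: 195112000 - 282475249 = -87363249 (Strassen uses MORE here due to padding overhead — for small or just-over-power-of-2 n, padding can outweigh the per-level savings)

Standard: 195112000 multiplications (580^3). Strassen: 282475249 multiplications (7^10, after padding to 1024x1024). Strassen reduces 8 recursive multiplications to 7 at each level.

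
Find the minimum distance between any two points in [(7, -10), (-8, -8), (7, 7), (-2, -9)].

Computing all pairwise distances among 4 points:

d((7, -10), (-8, -8)) = 15.1327
d((7, -10), (7, 7)) = 17.0
d((7, -10), (-2, -9)) = 9.0554
d((-8, -8), (7, 7)) = 21.2132
d((-8, -8), (-2, -9)) = 6.0828 <-- minimum
d((7, 7), (-2, -9)) = 18.3576

Closest pair: (-8, -8) and (-2, -9) with distance 6.0828

The closest pair is (-8, -8) and (-2, -9) with Euclidean distance 6.0828. For 4 points, brute-force pairwise comparison is shown above. For large n, the divide-and-conquer algorithm (sort by x, recurse on halves, check the dividing strip) achieves O(n log n).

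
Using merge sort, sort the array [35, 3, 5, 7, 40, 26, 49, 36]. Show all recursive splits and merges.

Merge sort trace:

Split: [35, 3, 5, 7, 40, 26, 49, 36] -> [35, 3, 5, 7] and [40, 26, 49, 36]
  Split: [35, 3, 5, 7] -> [35, 3] and [5, 7]
    Split: [35, 3] -> [35] and [3]
    Merge: [35] + [3] -> [3, 35]
    Split: [5, 7] -> [5] and [7]
    Merge: [5] + [7] -> [5, 7]
  Merge: [3, 35] + [5, 7] -> [3, 5, 7, 35]
  Split: [40, 26, 49, 36] -> [40, 26] and [49, 36]
    Split: [40, 26] -> [40] and [26]
    Merge: [40] + [26] -> [26, 40]
    Split: [49, 36] -> [49] and [36]
    Merge: [49] + [36] -> [36, 49]
  Merge: [26, 40] + [36, 49] -> [26, 36, 40, 49]
Merge: [3, 5, 7, 35] + [26, 36, 40, 49] -> [3, 5, 7, 26, 35, 36, 40, 49]

Final sorted array: [3, 5, 7, 26, 35, 36, 40, 49]

The merge sort proceeds by recursively splitting the array and merging sorted halves.
After all merges, the sorted array is [3, 5, 7, 26, 35, 36, 40, 49].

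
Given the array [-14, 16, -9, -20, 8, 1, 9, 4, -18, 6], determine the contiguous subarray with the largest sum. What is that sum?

Using Kadane's algorithm on [-14, 16, -9, -20, 8, 1, 9, 4, -18, 6]:

Scanning through the array:
Position 1 (value 16): max_ending_here = 16, max_so_far = 16
Position 2 (value -9): max_ending_here = 7, max_so_far = 16
Position 3 (value -20): max_ending_here = -13, max_so_far = 16
Position 4 (value 8): max_ending_here = 8, max_so_far = 16
Position 5 (value 1): max_ending_here = 9, max_so_far = 16
Position 6 (value 9): max_ending_here = 18, max_so_far = 18
Position 7 (value 4): max_ending_here = 22, max_so_far = 22
Position 8 (value -18): max_ending_here = 4, max_so_far = 22
Position 9 (value 6): max_ending_here = 10, max_so_far = 22

Maximum subarray: [8, 1, 9, 4]
Maximum sum: 22

The maximum subarray is [8, 1, 9, 4] with sum 22. This subarray runs from index 4 to index 7.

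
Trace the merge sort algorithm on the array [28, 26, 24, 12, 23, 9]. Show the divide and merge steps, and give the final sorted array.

Merge sort trace:

Split: [28, 26, 24, 12, 23, 9] -> [28, 26, 24] and [12, 23, 9]
  Split: [28, 26, 24] -> [28] and [26, 24]
    Split: [26, 24] -> [26] and [24]
    Merge: [26] + [24] -> [24, 26]
  Merge: [28] + [24, 26] -> [24, 26, 28]
  Split: [12, 23, 9] -> [12] and [23, 9]
    Split: [23, 9] -> [23] and [9]
    Merge: [23] + [9] -> [9, 23]
  Merge: [12] + [9, 23] -> [9, 12, 23]
Merge: [24, 26, 28] + [9, 12, 23] -> [9, 12, 23, 24, 26, 28]

Final sorted array: [9, 12, 23, 24, 26, 28]

The merge sort proceeds by recursively splitting the array and merging sorted halves.
After all merges, the sorted array is [9, 12, 23, 24, 26, 28].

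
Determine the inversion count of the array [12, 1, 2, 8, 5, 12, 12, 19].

Finding inversions in [12, 1, 2, 8, 5, 12, 12, 19]:

(0, 1): arr[0]=12 > arr[1]=1
(0, 2): arr[0]=12 > arr[2]=2
(0, 3): arr[0]=12 > arr[3]=8
(0, 4): arr[0]=12 > arr[4]=5
(3, 4): arr[3]=8 > arr[4]=5

Total inversions: 5

The array has 5 inversion(s): (0,1), (0,2), (0,3), (0,4), (3,4). Each pair (i,j) satisfies i < j and arr[i] > arr[j].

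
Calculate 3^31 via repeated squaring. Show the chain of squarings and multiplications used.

Computing 3^31 by squaring (build up from 3^1; each line after the first costs one multiplication):

3^1 = 3
3^2 = (3^1)^2 = 3^2 = 9
3^3 = 3 * 3^2 = 3 * 9 = 27
3^6 = (3^3)^2 = 27^2 = 729
3^7 = 3 * 3^6 = 3 * 729 = 2187
3^14 = (3^7)^2 = 2187^2 = 4782969
3^15 = 3 * 3^14 = 3 * 4782969 = 14348907
3^30 = (3^15)^2 = 14348907^2 = 205891132094649
3^31 = 3 * 3^30 = 3 * 205891132094649 = 617673396283947

Result: 617673396283947
Multiplications needed: 8 (8 lines after 3^1)

3^31 = 617673396283947. Using exponentiation by squaring, this requires 8 multiplications. The key idea: if the exponent is even, square the half-power; if odd, multiply by the base once.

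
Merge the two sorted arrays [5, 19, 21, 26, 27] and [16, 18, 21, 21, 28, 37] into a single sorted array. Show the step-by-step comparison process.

Merging process:

Compare 5 vs 16: take 5 from left. Merged: [5]
Compare 19 vs 16: take 16 from right. Merged: [5, 16]
Compare 19 vs 18: take 18 from right. Merged: [5, 16, 18]
Compare 19 vs 21: take 19 from left. Merged: [5, 16, 18, 19]
Compare 21 vs 21: take 21 from left. Merged: [5, 16, 18, 19, 21]
Compare 26 vs 21: take 21 from right. Merged: [5, 16, 18, 19, 21, 21]
Compare 26 vs 21: take 21 from right. Merged: [5, 16, 18, 19, 21, 21, 21]
Compare 26 vs 28: take 26 from left. Merged: [5, 16, 18, 19, 21, 21, 21, 26]
Compare 27 vs 28: take 27 from left. Merged: [5, 16, 18, 19, 21, 21, 21, 26, 27]
Append remaining from right: [28, 37]. Merged: [5, 16, 18, 19, 21, 21, 21, 26, 27, 28, 37]

Final merged array: [5, 16, 18, 19, 21, 21, 21, 26, 27, 28, 37]
Total comparisons: 9

The merged array is [5, 16, 18, 19, 21, 21, 21, 26, 27, 28, 37], requiring 9 comparisons. The merge step runs in O(n) time where n is the total number of elements.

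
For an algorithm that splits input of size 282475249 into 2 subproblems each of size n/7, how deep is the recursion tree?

For divide and conquer with division factor 7:

Problem sizes at each level:
Level 0: 282475249
Level 1: 40353607
Level 2: 5764801
Level 3: 823543
Level 4: 117649
Level 5: 16807
Level 6: 2401
Level 7: 343
Level 8: 49
Level 9: 7
Level 10: 1

The root is level 0 and the size-1 base case is level 10 (the tree spans levels 0 through 10, i.e. 11 levels counting the root), so the depth is the number of divisions: log_7(282475249) = 10

The recursion tree depth is log_7(282475249) = 10. At each level, the problem size is divided by 7, so it takes 10 divisions to reduce to a base case of size 1. The algorithm makes 2 recursive calls at each level.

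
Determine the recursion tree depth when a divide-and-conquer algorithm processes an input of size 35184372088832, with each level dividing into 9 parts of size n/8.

For divide and conquer with division factor 8:

Problem sizes at each level:
Level 0: 35184372088832
Level 1: 4398046511104
Level 2: 549755813888
Level 3: 68719476736
Level 4: 8589934592
Level 5: 1073741824
Level 6: 134217728
Level 7: 16777216
Level 8: 2097152
Level 9: 262144
Level 10: 32768
Level 11: 4096
Level 12: 512
Level 13: 64
Level 14: 8
Level 15: 1

The root is level 0 and the size-1 base case is level 15 (the tree spans levels 0 through 15, i.e. 16 levels counting the root), so the depth is the number of divisions: log_8(35184372088832) = 15

The recursion tree depth is log_8(35184372088832) = 15. At each level, the problem size is divided by 8, so it takes 15 divisions to reduce to a base case of size 1. The algorithm makes 9 recursive calls at each level.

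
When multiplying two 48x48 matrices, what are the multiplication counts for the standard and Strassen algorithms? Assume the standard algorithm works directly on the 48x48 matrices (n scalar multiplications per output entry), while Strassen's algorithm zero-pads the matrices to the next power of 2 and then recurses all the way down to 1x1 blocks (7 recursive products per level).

Matrix multiplication for 48x48 matrices:

Strassen's algorithm requires power-of-2 dimensions. Pad 48x48 to 64x64 (next power of 2).

Standard algorithm: 48^3 = 110592 multiplications
Strassen's algorithm: 7^(log2(64)) = 7^6 = 117649 multiplications
Difference: 110592 - 117649 = -7057 (Strassen uses MORE here due to padding overhead — for small or just-over-power-of-2 n, padding can outweigh the per-level savings)

Standard: 110592 multiplications (48^3). Strassen: 117649 multiplications (7^6, after padding to 64x64). Strassen reduces 8 recursive multiplications to 7 at each level.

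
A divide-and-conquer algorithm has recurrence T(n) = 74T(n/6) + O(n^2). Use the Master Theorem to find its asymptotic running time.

Master Theorem for T(n) = 74T(n/6) + O(n^2):

a = 74, b = 6, c = 2
log_b(a) = log_6(74) = 2.4021

Case 1: c = 2 < log_6(74) = 2.4021
T(n) = O(n^(log_6 74))

For T(n) = 74T(n/6) + O(n^2): log_6(74) = 2.4021. This is Case 1 of the Master Theorem (c < log_b(a), work dominated by leaves), giving O(n^(log_6 74)).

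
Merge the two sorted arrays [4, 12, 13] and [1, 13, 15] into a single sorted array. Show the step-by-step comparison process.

Merging process:

Compare 4 vs 1: take 1 from right. Merged: [1]
Compare 4 vs 13: take 4 from left. Merged: [1, 4]
Compare 12 vs 13: take 12 from left. Merged: [1, 4, 12]
Compare 13 vs 13: take 13 from left. Merged: [1, 4, 12, 13]
Append remaining from right: [13, 15]. Merged: [1, 4, 12, 13, 13, 15]

Final merged array: [1, 4, 12, 13, 13, 15]
Total comparisons: 4

The merged array is [1, 4, 12, 13, 13, 15], requiring 4 comparisons. The merge step runs in O(n) time where n is the total number of elements.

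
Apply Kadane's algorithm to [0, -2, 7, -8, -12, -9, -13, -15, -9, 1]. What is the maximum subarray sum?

Using Kadane's algorithm on [0, -2, 7, -8, -12, -9, -13, -15, -9, 1]:

Scanning through the array:
Position 1 (value -2): max_ending_here = -2, max_so_far = 0
Position 2 (value 7): max_ending_here = 7, max_so_far = 7
Position 3 (value -8): max_ending_here = -1, max_so_far = 7
Position 4 (value -12): max_ending_here = -12, max_so_far = 7
Position 5 (value -9): max_ending_here = -9, max_so_far = 7
Position 6 (value -13): max_ending_here = -13, max_so_far = 7
Position 7 (value -15): max_ending_here = -15, max_so_far = 7
Position 8 (value -9): max_ending_here = -9, max_so_far = 7
Position 9 (value 1): max_ending_here = 1, max_so_far = 7

Maximum subarray: [7]
Maximum sum: 7

The maximum subarray is [7] with sum 7. This subarray runs from index 2 to index 2.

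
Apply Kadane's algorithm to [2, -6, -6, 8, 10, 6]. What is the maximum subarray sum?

Using Kadane's algorithm on [2, -6, -6, 8, 10, 6]:

Scanning through the array:
Position 1 (value -6): max_ending_here = -4, max_so_far = 2
Position 2 (value -6): max_ending_here = -6, max_so_far = 2
Position 3 (value 8): max_ending_here = 8, max_so_far = 8
Position 4 (value 10): max_ending_here = 18, max_so_far = 18
Position 5 (value 6): max_ending_here = 24, max_so_far = 24

Maximum subarray: [8, 10, 6]
Maximum sum: 24

The maximum subarray is [8, 10, 6] with sum 24. This subarray runs from index 3 to index 5.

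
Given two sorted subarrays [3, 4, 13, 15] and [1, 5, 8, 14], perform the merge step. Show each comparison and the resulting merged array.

Merging process:

Compare 3 vs 1: take 1 from right. Merged: [1]
Compare 3 vs 5: take 3 from left. Merged: [1, 3]
Compare 4 vs 5: take 4 from left. Merged: [1, 3, 4]
Compare 13 vs 5: take 5 from right. Merged: [1, 3, 4, 5]
Compare 13 vs 8: take 8 from right. Merged: [1, 3, 4, 5, 8]
Compare 13 vs 14: take 13 from left. Merged: [1, 3, 4, 5, 8, 13]
Compare 15 vs 14: take 14 from right. Merged: [1, 3, 4, 5, 8, 13, 14]
Append remaining from left: [15]. Merged: [1, 3, 4, 5, 8, 13, 14, 15]

Final merged array: [1, 3, 4, 5, 8, 13, 14, 15]
Total comparisons: 7

The merged array is [1, 3, 4, 5, 8, 13, 14, 15], requiring 7 comparisons. The merge step runs in O(n) time where n is the total number of elements.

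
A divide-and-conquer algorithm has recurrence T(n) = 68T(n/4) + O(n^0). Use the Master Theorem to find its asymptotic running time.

Master Theorem for T(n) = 68T(n/4) + O(n^0):

a = 68, b = 4, c = 0
log_b(a) = log_4(68) = 3.0437

Case 1: c = 0 < log_4(68) = 3.0437
T(n) = O(n^(log_4 68))

For T(n) = 68T(n/4) + O(n^0): log_4(68) = 3.0437. This is Case 1 of the Master Theorem (c < log_b(a), work dominated by leaves), giving O(n^(log_4 68)).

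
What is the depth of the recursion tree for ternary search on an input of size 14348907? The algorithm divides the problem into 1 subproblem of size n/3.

For divide and conquer with division factor 3:

Problem sizes at each level:
Level 0: 14348907
Level 1: 4782969
Level 2: 1594323
Level 3: 531441
Level 4: 177147
Level 5: 59049
Level 6: 19683
Level 7: 6561
Level 8: 2187
Level 9: 729
Level 10: 243
Level 11: 81
Level 12: 27
Level 13: 9
Level 14: 3
Level 15: 1

The root is level 0 and the size-1 base case is level 15 (the tree spans levels 0 through 15, i.e. 16 levels counting the root), so the depth is the number of divisions: log_3(14348907) = 15

The recursion tree depth is log_3(14348907) = 15. At each level, the problem size is divided by 3, so it takes 15 divisions to reduce to a base case of size 1. The algorithm makes 1 recursive call at each level.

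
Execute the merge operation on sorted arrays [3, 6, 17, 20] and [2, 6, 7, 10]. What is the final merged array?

Merging process:

Compare 3 vs 2: take 2 from right. Merged: [2]
Compare 3 vs 6: take 3 from left. Merged: [2, 3]
Compare 6 vs 6: take 6 from left. Merged: [2, 3, 6]
Compare 17 vs 6: take 6 from right. Merged: [2, 3, 6, 6]
Compare 17 vs 7: take 7 from right. Merged: [2, 3, 6, 6, 7]
Compare 17 vs 10: take 10 from right. Merged: [2, 3, 6, 6, 7, 10]
Append remaining from left: [17, 20]. Merged: [2, 3, 6, 6, 7, 10, 17, 20]

Final merged array: [2, 3, 6, 6, 7, 10, 17, 20]
Total comparisons: 6

The merged array is [2, 3, 6, 6, 7, 10, 17, 20], requiring 6 comparisons. The merge step runs in O(n) time where n is the total number of elements.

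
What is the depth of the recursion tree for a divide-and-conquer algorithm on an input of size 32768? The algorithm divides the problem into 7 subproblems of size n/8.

For divide and conquer with division factor 8:

Problem sizes at each level:
Level 0: 32768
Level 1: 4096
Level 2: 512
Level 3: 64
Level 4: 8
Level 5: 1

The root is level 0 and the size-1 base case is level 5 (the tree spans levels 0 through 5, i.e. 6 levels counting the root), so the depth is the number of divisions: log_8(32768) = 5

The recursion tree depth is log_8(32768) = 5. At each level, the problem size is divided by 8, so it takes 5 divisions to reduce to a base case of size 1. The algorithm makes 7 recursive calls at each level.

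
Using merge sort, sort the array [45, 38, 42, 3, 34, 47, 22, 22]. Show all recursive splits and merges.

Merge sort trace:

Split: [45, 38, 42, 3, 34, 47, 22, 22] -> [45, 38, 42, 3] and [34, 47, 22, 22]
  Split: [45, 38, 42, 3] -> [45, 38] and [42, 3]
    Split: [45, 38] -> [45] and [38]
    Merge: [45] + [38] -> [38, 45]
    Split: [42, 3] -> [42] and [3]
    Merge: [42] + [3] -> [3, 42]
  Merge: [38, 45] + [3, 42] -> [3, 38, 42, 45]
  Split: [34, 47, 22, 22] -> [34, 47] and [22, 22]
    Split: [34, 47] -> [34] and [47]
    Merge: [34] + [47] -> [34, 47]
    Split: [22, 22] -> [22] and [22]
    Merge: [22] + [22] -> [22, 22]
  Merge: [34, 47] + [22, 22] -> [22, 22, 34, 47]
Merge: [3, 38, 42, 45] + [22, 22, 34, 47] -> [3, 22, 22, 34, 38, 42, 45, 47]

Final sorted array: [3, 22, 22, 34, 38, 42, 45, 47]

The merge sort proceeds by recursively splitting the array and merging sorted halves.
After all merges, the sorted array is [3, 22, 22, 34, 38, 42, 45, 47].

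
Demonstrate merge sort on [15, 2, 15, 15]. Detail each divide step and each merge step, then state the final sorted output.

Merge sort trace:

Split: [15, 2, 15, 15] -> [15, 2] and [15, 15]
  Split: [15, 2] -> [15] and [2]
  Merge: [15] + [2] -> [2, 15]
  Split: [15, 15] -> [15] and [15]
  Merge: [15] + [15] -> [15, 15]
Merge: [2, 15] + [15, 15] -> [2, 15, 15, 15]

Final sorted array: [2, 15, 15, 15]

The merge sort proceeds by recursively splitting the array and merging sorted halves.
After all merges, the sorted array is [2, 15, 15, 15].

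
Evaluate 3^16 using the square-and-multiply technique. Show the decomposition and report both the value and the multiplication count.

Computing 3^16 by squaring (build up from 3^1; each line after the first costs one multiplication):

3^1 = 3
3^2 = (3^1)^2 = 3^2 = 9
3^4 = (3^2)^2 = 9^2 = 81
3^8 = (3^4)^2 = 81^2 = 6561
3^16 = (3^8)^2 = 6561^2 = 43046721

Result: 43046721
Multiplications needed: 4 (4 lines after 3^1)

3^16 = 43046721. Using exponentiation by squaring, this requires 4 multiplications. The key idea: if the exponent is even, square the half-power; if odd, multiply by the base once.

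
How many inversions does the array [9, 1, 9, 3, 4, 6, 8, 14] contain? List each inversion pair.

Finding inversions in [9, 1, 9, 3, 4, 6, 8, 14]:

(0, 1): arr[0]=9 > arr[1]=1
(0, 3): arr[0]=9 > arr[3]=3
(0, 4): arr[0]=9 > arr[4]=4
(0, 5): arr[0]=9 > arr[5]=6
(0, 6): arr[0]=9 > arr[6]=8
(2, 3): arr[2]=9 > arr[3]=3
(2, 4): arr[2]=9 > arr[4]=4
(2, 5): arr[2]=9 > arr[5]=6
(2, 6): arr[2]=9 > arr[6]=8

Total inversions: 9

The array has 9 inversion(s): (0,1), (0,3), (0,4), (0,5), (0,6), (2,3), (2,4), (2,5), (2,6). Each pair (i,j) satisfies i < j and arr[i] > arr[j].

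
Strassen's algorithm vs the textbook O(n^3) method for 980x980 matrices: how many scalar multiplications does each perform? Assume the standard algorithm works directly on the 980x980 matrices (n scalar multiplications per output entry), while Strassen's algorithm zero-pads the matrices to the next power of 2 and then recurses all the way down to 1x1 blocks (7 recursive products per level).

Matrix multiplication for 980x980 matrices:

Strassen's algorithm requires power-of-2 dimensions. Pad 980x980 to 1024x1024 (next power of 2).

Standard algorithm: 980^3 = 941192000 multiplications
Strassen's algorithm: 7^(log2(1024)) = 7^10 = 282475249 multiplications
Savings: 941192000 - 282475249 = 658716751 multiplications

Standard: 941192000 multiplications (980^3). Strassen: 282475249 multiplications (7^10, after padding to 1024x1024). Strassen reduces 8 recursive multiplications to 7 at each level.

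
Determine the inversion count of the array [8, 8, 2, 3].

Finding inversions in [8, 8, 2, 3]:

(0, 2): arr[0]=8 > arr[2]=2
(0, 3): arr[0]=8 > arr[3]=3
(1, 2): arr[1]=8 > arr[2]=2
(1, 3): arr[1]=8 > arr[3]=3

Total inversions: 4

The array has 4 inversion(s): (0,2), (0,3), (1,2), (1,3). Each pair (i,j) satisfies i < j and arr[i] > arr[j].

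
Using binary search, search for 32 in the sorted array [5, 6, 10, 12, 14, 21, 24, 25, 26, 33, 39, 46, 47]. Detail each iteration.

Binary search for 32 in [5, 6, 10, 12, 14, 21, 24, 25, 26, 33, 39, 46, 47]:

lo=0, hi=12, mid=6, arr[mid]=24 -> 24 < 32, search right half
lo=7, hi=12, mid=9, arr[mid]=33 -> 33 > 32, search left half
lo=7, hi=8, mid=7, arr[mid]=25 -> 25 < 32, search right half
lo=8, hi=8, mid=8, arr[mid]=26 -> 26 < 32, search right half
lo=9 > hi=8, target 32 not found

Binary search determines that 32 is not in the array after 4 comparisons. The search space was exhausted without finding the target.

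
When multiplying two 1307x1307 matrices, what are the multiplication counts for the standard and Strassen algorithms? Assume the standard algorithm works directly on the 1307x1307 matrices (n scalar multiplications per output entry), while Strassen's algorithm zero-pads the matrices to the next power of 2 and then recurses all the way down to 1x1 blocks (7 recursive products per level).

Matrix multiplication for 1307x1307 matrices:

Strassen's algorithm requires power-of-2 dimensions. Pad 1307x1307 to 2048x2048 (next power of 2).

Standard algorithm: 1307^3 = 2232681443 multiplications
Strassen's algorithm: 7^(log2(2048)) = 7^11 = 1977326743 multiplications
Savings: 2232681443 - 1977326743 = 255354700 multiplications

Standard: 2232681443 multiplications (1307^3). Strassen: 1977326743 multiplications (7^11, after padding to 2048x2048). Strassen reduces 8 recursive multiplications to 7 at each level.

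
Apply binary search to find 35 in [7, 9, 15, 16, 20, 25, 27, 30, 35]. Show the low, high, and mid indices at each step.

Binary search for 35 in [7, 9, 15, 16, 20, 25, 27, 30, 35]:

lo=0, hi=8, mid=4, arr[mid]=20 -> 20 < 35, search right half
lo=5, hi=8, mid=6, arr[mid]=27 -> 27 < 35, search right half
lo=7, hi=8, mid=7, arr[mid]=30 -> 30 < 35, search right half
lo=8, hi=8, mid=8, arr[mid]=35 -> Found target at index 8!

Binary search finds 35 at index 8 after 4 comparisons. The search repeatedly halves the search space by comparing with the middle element.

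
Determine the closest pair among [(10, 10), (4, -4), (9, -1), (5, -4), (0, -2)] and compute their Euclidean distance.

Computing all pairwise distances among 5 points:

d((10, 10), (4, -4)) = 15.2315
d((10, 10), (9, -1)) = 11.0454
d((10, 10), (5, -4)) = 14.8661
d((10, 10), (0, -2)) = 15.6205
d((4, -4), (9, -1)) = 5.831
d((4, -4), (5, -4)) = 1.0 <-- minimum
d((4, -4), (0, -2)) = 4.4721
d((9, -1), (5, -4)) = 5.0
d((9, -1), (0, -2)) = 9.0554
d((5, -4), (0, -2)) = 5.3852

Closest pair: (4, -4) and (5, -4) with distance 1.0

The closest pair is (4, -4) and (5, -4) with Euclidean distance 1.0. For 5 points, brute-force pairwise comparison is shown above. For large n, the divide-and-conquer algorithm (sort by x, recurse on halves, check the dividing strip) achieves O(n log n).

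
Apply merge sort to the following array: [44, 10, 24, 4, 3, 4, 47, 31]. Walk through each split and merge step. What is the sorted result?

Merge sort trace:

Split: [44, 10, 24, 4, 3, 4, 47, 31] -> [44, 10, 24, 4] and [3, 4, 47, 31]
  Split: [44, 10, 24, 4] -> [44, 10] and [24, 4]
    Split: [44, 10] -> [44] and [10]
    Merge: [44] + [10] -> [10, 44]
    Split: [24, 4] -> [24] and [4]
    Merge: [24] + [4] -> [4, 24]
  Merge: [10, 44] + [4, 24] -> [4, 10, 24, 44]
  Split: [3, 4, 47, 31] -> [3, 4] and [47, 31]
    Split: [3, 4] -> [3] and [4]
    Merge: [3] + [4] -> [3, 4]
    Split: [47, 31] -> [47] and [31]
    Merge: [47] + [31] -> [31, 47]
  Merge: [3, 4] + [31, 47] -> [3, 4, 31, 47]
Merge: [4, 10, 24, 44] + [3, 4, 31, 47] -> [3, 4, 4, 10, 24, 31, 44, 47]

Final sorted array: [3, 4, 4, 10, 24, 31, 44, 47]

The merge sort proceeds by recursively splitting the array and merging sorted halves.
After all merges, the sorted array is [3, 4, 4, 10, 24, 31, 44, 47].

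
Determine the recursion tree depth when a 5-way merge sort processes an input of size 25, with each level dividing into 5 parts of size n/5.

For divide and conquer with division factor 5:

Problem sizes at each level:
Level 0: 25
Level 1: 5
Level 2: 1

The root is level 0 and the size-1 base case is level 2 (the tree spans levels 0 through 2, i.e. 3 levels counting the root), so the depth is the number of divisions: log_5(25) = 2

The recursion tree depth is log_5(25) = 2. At each level, the problem size is divided by 5, so it takes 2 divisions to reduce to a base case of size 1. The algorithm makes 5 recursive calls at each level.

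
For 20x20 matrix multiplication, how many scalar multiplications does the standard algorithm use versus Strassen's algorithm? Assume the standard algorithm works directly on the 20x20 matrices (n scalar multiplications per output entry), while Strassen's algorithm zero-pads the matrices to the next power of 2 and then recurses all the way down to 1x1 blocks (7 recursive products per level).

Matrix multiplication for 20x20 matrices:

Strassen's algorithm requires power-of-2 dimensions. Pad 20x20 to 32x32 (next power of 2).

Standard algorithm: 20^3 = 8000 multiplications
Strassen's algorithm: 7^(log2(32)) = 7^5 = 16807 multiplications
Difference: 8000 - 16807 = -8807 (Strassen uses MORE here due to padding overhead — for small or just-over-power-of-2 n, padding can outweigh the per-level savings)

Standard: 8000 multiplications (20^3). Strassen: 16807 multiplications (7^5, after padding to 32x32). Strassen reduces 8 recursive multiplications to 7 at each level.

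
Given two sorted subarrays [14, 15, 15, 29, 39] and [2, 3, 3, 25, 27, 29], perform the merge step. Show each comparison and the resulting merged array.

Merging process:

Compare 14 vs 2: take 2 from right. Merged: [2]
Compare 14 vs 3: take 3 from right. Merged: [2, 3]
Compare 14 vs 3: take 3 from right. Merged: [2, 3, 3]
Compare 14 vs 25: take 14 from left. Merged: [2, 3, 3, 14]
Compare 15 vs 25: take 15 from left. Merged: [2, 3, 3, 14, 15]
Compare 15 vs 25: take 15 from left. Merged: [2, 3, 3, 14, 15, 15]
Compare 29 vs 25: take 25 from right. Merged: [2, 3, 3, 14, 15, 15, 25]
Compare 29 vs 27: take 27 from right. Merged: [2, 3, 3, 14, 15, 15, 25, 27]
Compare 29 vs 29: take 29 from left. Merged: [2, 3, 3, 14, 15, 15, 25, 27, 29]
Compare 39 vs 29: take 29 from right. Merged: [2, 3, 3, 14, 15, 15, 25, 27, 29, 29]
Append remaining from left: [39]. Merged: [2, 3, 3, 14, 15, 15, 25, 27, 29, 29, 39]

Final merged array: [2, 3, 3, 14, 15, 15, 25, 27, 29, 29, 39]
Total comparisons: 10

The merged array is [2, 3, 3, 14, 15, 15, 25, 27, 29, 29, 39], requiring 10 comparisons. The merge step runs in O(n) time where n is the total number of elements.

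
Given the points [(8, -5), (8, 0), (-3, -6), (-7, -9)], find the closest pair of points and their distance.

Computing all pairwise distances among 4 points:

d((8, -5), (8, 0)) = 5.0 <-- minimum
d((8, -5), (-3, -6)) = 11.0454
d((8, -5), (-7, -9)) = 15.5242
d((8, 0), (-3, -6)) = 12.53
d((8, 0), (-7, -9)) = 17.4929
d((-3, -6), (-7, -9)) = 5.0 <-- minimum

Minimum distance: 5.0 (tie among 2 pairs: (8, -5) and (8, 0); (-3, -6) and (-7, -9))

The minimum Euclidean distance is 5.0. There is a tie: 2 pairs achieve this minimum — (8, -5) and (8, 0); (-3, -6) and (-7, -9). Any of these is a valid closest pair. For 4 points, brute-force pairwise comparison is shown above. For large n, the divide-and-conquer algorithm (sort by x, recurse on halves, check the dividing strip) achieves O(n log n).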